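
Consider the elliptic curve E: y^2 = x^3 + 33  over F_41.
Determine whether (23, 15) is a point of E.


Check whether y^2 = x^3 + 0 x + 33 (mod 41) for (x, y) = (23, 15).
LHS: y^2 = 15^2 mod 41 = 20
RHS: x^3 + 0 x + 33 = 23^3 + 0*23 + 33 mod 41 = 23
LHS != RHS

No, not on the curve


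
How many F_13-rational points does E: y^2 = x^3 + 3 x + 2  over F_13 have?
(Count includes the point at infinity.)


For each x in F_13, count y with y^2 = x^3 + 3 x + 2 mod 13:
  x = 2: RHS = 3, y in [4, 9]  -> 2 point(s)
  x = 3: RHS = 12, y in [5, 8]  -> 2 point(s)
  x = 4: RHS = 0, y in [0]  -> 1 point(s)
  x = 5: RHS = 12, y in [5, 8]  -> 2 point(s)
  x = 9: RHS = 4, y in [2, 11]  -> 2 point(s)
  x = 11: RHS = 1, y in [1, 12]  -> 2 point(s)
Affine points: 11. Add the point at infinity: total = 12.

#E(F_13) = 12


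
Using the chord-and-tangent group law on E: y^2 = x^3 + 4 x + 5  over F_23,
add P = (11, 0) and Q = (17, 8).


P != Q, so use the chord formula.
s = (y2 - y1) / (x2 - x1) = (8) / (6) mod 23 = 9
x3 = s^2 - x1 - x2 mod 23 = 9^2 - 11 - 17 = 7
y3 = s (x1 - x3) - y1 mod 23 = 9 * (11 - 7) - 0 = 13

P + Q = (7, 13)


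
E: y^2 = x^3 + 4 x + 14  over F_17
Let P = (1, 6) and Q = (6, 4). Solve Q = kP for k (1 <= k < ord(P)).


Enumerate multiples of P until we hit Q = (6, 4):
  1P = (1, 6)
  2P = (2, 9)
  3P = (6, 13)
  4P = (14, 3)
  5P = (10, 0)
  6P = (14, 14)
  7P = (6, 4)
Match found at i = 7.

k = 7


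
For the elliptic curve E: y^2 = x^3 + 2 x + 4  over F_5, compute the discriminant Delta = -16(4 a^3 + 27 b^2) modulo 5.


4 a^3 + 27 b^2 = 4*2^3 + 27*4^2 = 32 + 432 = 464
Delta = -16 * (464) = -7424
Delta mod 5 = 1

Delta = 1 (mod 5)


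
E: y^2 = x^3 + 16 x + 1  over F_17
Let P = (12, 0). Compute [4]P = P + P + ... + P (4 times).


k = 4 = 100_2 (binary, LSB first: 001)
Double-and-add from P = (12, 0):
  bit 0 = 0: acc unchanged = O
  bit 1 = 0: acc unchanged = O
  bit 2 = 1: acc = O + O = O

4P = O


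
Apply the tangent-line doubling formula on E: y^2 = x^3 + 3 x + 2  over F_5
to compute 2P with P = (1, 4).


Doubling: s = (3 x1^2 + a) / (2 y1)
s = (3*1^2 + 3) / (2*4) mod 5 = 2
x3 = s^2 - 2 x1 mod 5 = 2^2 - 2*1 = 2
y3 = s (x1 - x3) - y1 mod 5 = 2 * (1 - 2) - 4 = 4

2P = (2, 4)


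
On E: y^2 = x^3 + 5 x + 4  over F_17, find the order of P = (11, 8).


Compute successive multiples of P until we hit O:
  1P = (11, 8)
  2P = (14, 8)
  3P = (9, 9)
  4P = (10, 0)
  5P = (9, 8)
  6P = (14, 9)
  7P = (11, 9)
  8P = O

ord(P) = 8


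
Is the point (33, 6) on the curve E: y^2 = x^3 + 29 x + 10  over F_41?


Check whether y^2 = x^3 + 29 x + 10 (mod 41) for (x, y) = (33, 6).
LHS: y^2 = 6^2 mod 41 = 36
RHS: x^3 + 29 x + 10 = 33^3 + 29*33 + 10 mod 41 = 4
LHS != RHS

No, not on the curve


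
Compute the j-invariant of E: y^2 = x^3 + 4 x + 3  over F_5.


Delta = -16(4 a^3 + 27 b^2) mod 5 = 1
-1728 * (4 a)^3 = -1728 * (4*4)^3 mod 5 = 2
j = 2 * 1^(-1) mod 5 = 2

j = 2 (mod 5)


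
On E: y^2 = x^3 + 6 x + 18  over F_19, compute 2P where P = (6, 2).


Doubling: s = (3 x1^2 + a) / (2 y1)
s = (3*6^2 + 6) / (2*2) mod 19 = 0
x3 = s^2 - 2 x1 mod 19 = 0^2 - 2*6 = 7
y3 = s (x1 - x3) - y1 mod 19 = 0 * (6 - 7) - 2 = 17

2P = (7, 17)


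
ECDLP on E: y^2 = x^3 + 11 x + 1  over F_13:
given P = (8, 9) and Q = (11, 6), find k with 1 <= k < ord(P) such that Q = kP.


Enumerate multiples of P until we hit Q = (11, 6):
  1P = (8, 9)
  2P = (11, 7)
  3P = (6, 7)
  4P = (0, 12)
  5P = (9, 6)
  6P = (5, 8)
  7P = (3, 10)
  8P = (1, 0)
  9P = (3, 3)
  10P = (5, 5)
  11P = (9, 7)
  12P = (0, 1)
  13P = (6, 6)
  14P = (11, 6)
Match found at i = 14.

k = 14


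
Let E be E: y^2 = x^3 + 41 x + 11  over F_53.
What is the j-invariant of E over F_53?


Delta = -16(4 a^3 + 27 b^2) mod 53 = 20
-1728 * (4 a)^3 = -1728 * (4*41)^3 mod 53 = 28
j = 28 * 20^(-1) mod 53 = 12

j = 12 (mod 53)


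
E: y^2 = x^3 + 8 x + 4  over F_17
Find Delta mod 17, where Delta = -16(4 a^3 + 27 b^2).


4 a^3 + 27 b^2 = 4*8^3 + 27*4^2 = 2048 + 432 = 2480
Delta = -16 * (2480) = -39680
Delta mod 17 = 15

Delta = 15 (mod 17)


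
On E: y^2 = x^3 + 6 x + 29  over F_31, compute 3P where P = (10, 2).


k = 3 = 11_2 (binary, LSB first: 11)
Double-and-add from P = (10, 2):
  bit 0 = 1: acc = O + (10, 2) = (10, 2)
  bit 1 = 1: acc = (10, 2) + (12, 0) = (10, 29)

3P = (10, 29)


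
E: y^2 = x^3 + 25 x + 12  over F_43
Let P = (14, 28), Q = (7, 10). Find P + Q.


P != Q, so use the chord formula.
s = (y2 - y1) / (x2 - x1) = (25) / (36) mod 43 = 21
x3 = s^2 - x1 - x2 mod 43 = 21^2 - 14 - 7 = 33
y3 = s (x1 - x3) - y1 mod 43 = 21 * (14 - 33) - 28 = 3

P + Q = (33, 3)


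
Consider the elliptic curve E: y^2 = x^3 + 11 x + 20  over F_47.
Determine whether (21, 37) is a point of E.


Check whether y^2 = x^3 + 11 x + 20 (mod 47) for (x, y) = (21, 37).
LHS: y^2 = 37^2 mod 47 = 6
RHS: x^3 + 11 x + 20 = 21^3 + 11*21 + 20 mod 47 = 18
LHS != RHS

No, not on the curve


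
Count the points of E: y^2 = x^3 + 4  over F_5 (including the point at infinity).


For each x in F_5, count y with y^2 = x^3 + 0 x + 4 mod 5:
  x = 0: RHS = 4, y in [2, 3]  -> 2 point(s)
  x = 1: RHS = 0, y in [0]  -> 1 point(s)
  x = 3: RHS = 1, y in [1, 4]  -> 2 point(s)
Affine points: 5. Add the point at infinity: total = 6.

#E(F_5) = 6


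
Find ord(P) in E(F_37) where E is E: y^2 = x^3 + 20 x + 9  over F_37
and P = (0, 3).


Compute successive multiples of P until we hit O:
  1P = (0, 3)
  2P = (7, 23)
  3P = (14, 31)
  4P = (27, 17)
  5P = (9, 17)
  6P = (19, 25)
  7P = (30, 9)
  8P = (10, 32)
  ... (continuing to 43P)
  43P = O

ord(P) = 43


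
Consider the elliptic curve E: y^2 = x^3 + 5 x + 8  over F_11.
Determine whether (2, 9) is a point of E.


Check whether y^2 = x^3 + 5 x + 8 (mod 11) for (x, y) = (2, 9).
LHS: y^2 = 9^2 mod 11 = 4
RHS: x^3 + 5 x + 8 = 2^3 + 5*2 + 8 mod 11 = 4
LHS = RHS

Yes, on the curve


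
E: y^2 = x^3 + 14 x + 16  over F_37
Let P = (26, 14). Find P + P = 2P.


Doubling: s = (3 x1^2 + a) / (2 y1)
s = (3*26^2 + 14) / (2*14) mod 37 = 28
x3 = s^2 - 2 x1 mod 37 = 28^2 - 2*26 = 29
y3 = s (x1 - x3) - y1 mod 37 = 28 * (26 - 29) - 14 = 13

2P = (29, 13)


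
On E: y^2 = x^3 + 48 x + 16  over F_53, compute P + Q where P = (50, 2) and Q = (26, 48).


P != Q, so use the chord formula.
s = (y2 - y1) / (x2 - x1) = (46) / (29) mod 53 = 29
x3 = s^2 - x1 - x2 mod 53 = 29^2 - 50 - 26 = 23
y3 = s (x1 - x3) - y1 mod 53 = 29 * (50 - 23) - 2 = 39

P + Q = (23, 39)


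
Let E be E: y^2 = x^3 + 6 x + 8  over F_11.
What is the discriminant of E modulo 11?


4 a^3 + 27 b^2 = 4*6^3 + 27*8^2 = 864 + 1728 = 2592
Delta = -16 * (2592) = -41472
Delta mod 11 = 9

Delta = 9 (mod 11)


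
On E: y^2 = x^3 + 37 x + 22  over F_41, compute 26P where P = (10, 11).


k = 26 = 11010_2 (binary, LSB first: 01011)
Double-and-add from P = (10, 11):
  bit 0 = 0: acc unchanged = O
  bit 1 = 1: acc = O + (16, 35) = (16, 35)
  bit 2 = 0: acc unchanged = (16, 35)
  bit 3 = 1: acc = (16, 35) + (23, 24) = (12, 29)
  bit 4 = 1: acc = (12, 29) + (27, 32) = (25, 34)

26P = (25, 34)


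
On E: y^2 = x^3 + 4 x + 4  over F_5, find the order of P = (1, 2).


Compute successive multiples of P until we hit O:
  1P = (1, 2)
  2P = (2, 0)
  3P = (1, 3)
  4P = O

ord(P) = 4


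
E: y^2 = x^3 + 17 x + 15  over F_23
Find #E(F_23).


For each x in F_23, count y with y^2 = x^3 + 17 x + 15 mod 23:
  x = 3: RHS = 1, y in [1, 22]  -> 2 point(s)
  x = 4: RHS = 9, y in [3, 20]  -> 2 point(s)
  x = 5: RHS = 18, y in [8, 15]  -> 2 point(s)
  x = 9: RHS = 0, y in [0]  -> 1 point(s)
  x = 10: RHS = 12, y in [9, 14]  -> 2 point(s)
  x = 13: RHS = 18, y in [8, 15]  -> 2 point(s)
  x = 16: RHS = 13, y in [6, 17]  -> 2 point(s)
  x = 18: RHS = 12, y in [9, 14]  -> 2 point(s)
  x = 20: RHS = 6, y in [11, 12]  -> 2 point(s)
Affine points: 17. Add the point at infinity: total = 18.

#E(F_23) = 18


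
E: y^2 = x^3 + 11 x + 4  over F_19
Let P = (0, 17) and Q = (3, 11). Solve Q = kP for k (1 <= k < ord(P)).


Enumerate multiples of P until we hit Q = (3, 11):
  1P = (0, 17)
  2P = (4, 13)
  3P = (16, 18)
  4P = (1, 15)
  5P = (3, 8)
  6P = (6, 1)
  7P = (18, 12)
  8P = (7, 5)
  9P = (13, 8)
  10P = (13, 11)
  11P = (7, 14)
  12P = (18, 7)
  13P = (6, 18)
  14P = (3, 11)
Match found at i = 14.

k = 14


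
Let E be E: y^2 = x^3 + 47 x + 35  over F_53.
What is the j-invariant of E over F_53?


Delta = -16(4 a^3 + 27 b^2) mod 53 = 49
-1728 * (4 a)^3 = -1728 * (4*47)^3 mod 53 = 30
j = 30 * 49^(-1) mod 53 = 19

j = 19 (mod 53)


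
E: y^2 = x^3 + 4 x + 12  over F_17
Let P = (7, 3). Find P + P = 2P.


Doubling: s = (3 x1^2 + a) / (2 y1)
s = (3*7^2 + 4) / (2*3) mod 17 = 11
x3 = s^2 - 2 x1 mod 17 = 11^2 - 2*7 = 5
y3 = s (x1 - x3) - y1 mod 17 = 11 * (7 - 5) - 3 = 2

2P = (5, 2)


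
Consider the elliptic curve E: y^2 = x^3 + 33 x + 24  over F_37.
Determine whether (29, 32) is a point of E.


Check whether y^2 = x^3 + 33 x + 24 (mod 37) for (x, y) = (29, 32).
LHS: y^2 = 32^2 mod 37 = 25
RHS: x^3 + 33 x + 24 = 29^3 + 33*29 + 24 mod 37 = 25
LHS = RHS

Yes, on the curve


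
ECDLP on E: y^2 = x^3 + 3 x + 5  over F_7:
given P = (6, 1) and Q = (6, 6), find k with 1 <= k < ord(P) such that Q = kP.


Enumerate multiples of P until we hit Q = (6, 6):
  1P = (6, 1)
  2P = (4, 5)
  3P = (1, 3)
  4P = (1, 4)
  5P = (4, 2)
  6P = (6, 6)
Match found at i = 6.

k = 6


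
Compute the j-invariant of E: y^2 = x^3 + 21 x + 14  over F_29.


Delta = -16(4 a^3 + 27 b^2) mod 29 = 6
-1728 * (4 a)^3 = -1728 * (4*21)^3 mod 29 = 24
j = 24 * 6^(-1) mod 29 = 4

j = 4 (mod 29)


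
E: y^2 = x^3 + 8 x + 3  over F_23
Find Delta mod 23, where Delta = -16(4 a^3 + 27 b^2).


4 a^3 + 27 b^2 = 4*8^3 + 27*3^2 = 2048 + 243 = 2291
Delta = -16 * (2291) = -36656
Delta mod 23 = 6

Delta = 6 (mod 23)


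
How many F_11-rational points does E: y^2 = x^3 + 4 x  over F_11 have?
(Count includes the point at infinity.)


For each x in F_11, count y with y^2 = x^3 + 4 x + 0 mod 11:
  x = 0: RHS = 0, y in [0]  -> 1 point(s)
  x = 1: RHS = 5, y in [4, 7]  -> 2 point(s)
  x = 2: RHS = 5, y in [4, 7]  -> 2 point(s)
  x = 4: RHS = 3, y in [5, 6]  -> 2 point(s)
  x = 6: RHS = 9, y in [3, 8]  -> 2 point(s)
  x = 8: RHS = 5, y in [4, 7]  -> 2 point(s)
Affine points: 11. Add the point at infinity: total = 12.

#E(F_11) = 12


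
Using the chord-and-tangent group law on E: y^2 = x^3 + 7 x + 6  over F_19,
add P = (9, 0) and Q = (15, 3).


P != Q, so use the chord formula.
s = (y2 - y1) / (x2 - x1) = (3) / (6) mod 19 = 10
x3 = s^2 - x1 - x2 mod 19 = 10^2 - 9 - 15 = 0
y3 = s (x1 - x3) - y1 mod 19 = 10 * (9 - 0) - 0 = 14

P + Q = (0, 14)


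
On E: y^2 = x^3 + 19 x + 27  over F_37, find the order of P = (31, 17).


Compute successive multiples of P until we hit O:
  1P = (31, 17)
  2P = (24, 32)
  3P = (10, 12)
  4P = (0, 8)
  5P = (36, 9)
  6P = (14, 15)
  7P = (2, 6)
  8P = (3, 0)
  ... (continuing to 16P)
  16P = O

ord(P) = 16


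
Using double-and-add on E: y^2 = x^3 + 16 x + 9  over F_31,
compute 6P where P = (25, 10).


k = 6 = 110_2 (binary, LSB first: 011)
Double-and-add from P = (25, 10):
  bit 0 = 0: acc unchanged = O
  bit 1 = 1: acc = O + (12, 21) = (12, 21)
  bit 2 = 1: acc = (12, 21) + (14, 30) = (2, 24)

6P = (2, 24)


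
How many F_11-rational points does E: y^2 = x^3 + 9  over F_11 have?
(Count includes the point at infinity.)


For each x in F_11, count y with y^2 = x^3 + 0 x + 9 mod 11:
  x = 0: RHS = 9, y in [3, 8]  -> 2 point(s)
  x = 3: RHS = 3, y in [5, 6]  -> 2 point(s)
  x = 6: RHS = 5, y in [4, 7]  -> 2 point(s)
  x = 7: RHS = 0, y in [0]  -> 1 point(s)
  x = 8: RHS = 4, y in [2, 9]  -> 2 point(s)
  x = 9: RHS = 1, y in [1, 10]  -> 2 point(s)
Affine points: 11. Add the point at infinity: total = 12.

#E(F_11) = 12


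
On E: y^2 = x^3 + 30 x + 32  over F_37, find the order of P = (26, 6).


Compute successive multiples of P until we hit O:
  1P = (26, 6)
  2P = (10, 0)
  3P = (26, 31)
  4P = O

ord(P) = 4


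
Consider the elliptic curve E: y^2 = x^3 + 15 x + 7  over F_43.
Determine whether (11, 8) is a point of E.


Check whether y^2 = x^3 + 15 x + 7 (mod 43) for (x, y) = (11, 8).
LHS: y^2 = 8^2 mod 43 = 21
RHS: x^3 + 15 x + 7 = 11^3 + 15*11 + 7 mod 43 = 41
LHS != RHS

No, not on the curve


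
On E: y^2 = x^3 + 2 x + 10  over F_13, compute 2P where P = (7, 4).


Doubling: s = (3 x1^2 + a) / (2 y1)
s = (3*7^2 + 2) / (2*4) mod 13 = 4
x3 = s^2 - 2 x1 mod 13 = 4^2 - 2*7 = 2
y3 = s (x1 - x3) - y1 mod 13 = 4 * (7 - 2) - 4 = 3

2P = (2, 3)


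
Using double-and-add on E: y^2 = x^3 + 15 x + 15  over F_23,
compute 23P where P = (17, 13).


k = 23 = 10111_2 (binary, LSB first: 11101)
Double-and-add from P = (17, 13):
  bit 0 = 1: acc = O + (17, 13) = (17, 13)
  bit 1 = 1: acc = (17, 13) + (14, 18) = (5, 13)
  bit 2 = 1: acc = (5, 13) + (1, 10) = (19, 11)
  bit 3 = 0: acc unchanged = (19, 11)
  bit 4 = 1: acc = (19, 11) + (4, 22) = (8, 7)

23P = (8, 7)


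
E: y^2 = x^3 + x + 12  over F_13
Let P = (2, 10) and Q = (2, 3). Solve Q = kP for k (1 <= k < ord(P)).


Enumerate multiples of P until we hit Q = (2, 3):
  1P = (2, 10)
  2P = (9, 3)
  3P = (3, 4)
  4P = (5, 8)
  5P = (5, 5)
  6P = (3, 9)
  7P = (9, 10)
  8P = (2, 3)
Match found at i = 8.

k = 8


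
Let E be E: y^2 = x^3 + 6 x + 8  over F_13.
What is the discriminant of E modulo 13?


4 a^3 + 27 b^2 = 4*6^3 + 27*8^2 = 864 + 1728 = 2592
Delta = -16 * (2592) = -41472
Delta mod 13 = 11

Delta = 11 (mod 13)


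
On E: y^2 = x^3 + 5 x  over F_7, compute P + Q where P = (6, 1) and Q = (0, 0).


P != Q, so use the chord formula.
s = (y2 - y1) / (x2 - x1) = (6) / (1) mod 7 = 6
x3 = s^2 - x1 - x2 mod 7 = 6^2 - 6 - 0 = 2
y3 = s (x1 - x3) - y1 mod 7 = 6 * (6 - 2) - 1 = 2

P + Q = (2, 2)


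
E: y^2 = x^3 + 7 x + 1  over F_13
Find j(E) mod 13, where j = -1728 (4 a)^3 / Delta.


Delta = -16(4 a^3 + 27 b^2) mod 13 = 2
-1728 * (4 a)^3 = -1728 * (4*7)^3 mod 13 = 8
j = 8 * 2^(-1) mod 13 = 4

j = 4 (mod 13)


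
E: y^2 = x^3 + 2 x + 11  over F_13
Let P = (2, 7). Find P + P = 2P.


Doubling: s = (3 x1^2 + a) / (2 y1)
s = (3*2^2 + 2) / (2*7) mod 13 = 1
x3 = s^2 - 2 x1 mod 13 = 1^2 - 2*2 = 10
y3 = s (x1 - x3) - y1 mod 13 = 1 * (2 - 10) - 7 = 11

2P = (10, 11)


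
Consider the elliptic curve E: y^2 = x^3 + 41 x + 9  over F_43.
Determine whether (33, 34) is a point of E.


Check whether y^2 = x^3 + 41 x + 9 (mod 43) for (x, y) = (33, 34).
LHS: y^2 = 34^2 mod 43 = 38
RHS: x^3 + 41 x + 9 = 33^3 + 41*33 + 9 mod 43 = 18
LHS != RHS

No, not on the curve


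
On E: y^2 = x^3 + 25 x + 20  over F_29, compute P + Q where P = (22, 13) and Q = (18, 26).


P != Q, so use the chord formula.
s = (y2 - y1) / (x2 - x1) = (13) / (25) mod 29 = 4
x3 = s^2 - x1 - x2 mod 29 = 4^2 - 22 - 18 = 5
y3 = s (x1 - x3) - y1 mod 29 = 4 * (22 - 5) - 13 = 26

P + Q = (5, 26)


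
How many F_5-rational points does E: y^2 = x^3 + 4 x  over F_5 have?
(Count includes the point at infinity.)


For each x in F_5, count y with y^2 = x^3 + 4 x + 0 mod 5:
  x = 0: RHS = 0, y in [0]  -> 1 point(s)
  x = 1: RHS = 0, y in [0]  -> 1 point(s)
  x = 2: RHS = 1, y in [1, 4]  -> 2 point(s)
  x = 3: RHS = 4, y in [2, 3]  -> 2 point(s)
  x = 4: RHS = 0, y in [0]  -> 1 point(s)
Affine points: 7. Add the point at infinity: total = 8.

#E(F_5) = 8


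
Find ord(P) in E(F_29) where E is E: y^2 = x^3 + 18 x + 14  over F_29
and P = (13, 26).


Compute successive multiples of P until we hit O:
  1P = (13, 26)
  2P = (25, 9)
  3P = (21, 24)
  4P = (15, 18)
  5P = (17, 19)
  6P = (22, 26)
  7P = (23, 3)
  8P = (27, 12)
  ... (continuing to 40P)
  40P = O

ord(P) = 40


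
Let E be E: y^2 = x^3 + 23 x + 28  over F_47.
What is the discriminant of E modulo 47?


4 a^3 + 27 b^2 = 4*23^3 + 27*28^2 = 48668 + 21168 = 69836
Delta = -16 * (69836) = -1117376
Delta mod 47 = 2

Delta = 2 (mod 47)


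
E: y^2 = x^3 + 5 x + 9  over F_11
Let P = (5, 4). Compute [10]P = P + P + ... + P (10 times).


k = 10 = 1010_2 (binary, LSB first: 0101)
Double-and-add from P = (5, 4):
  bit 0 = 0: acc unchanged = O
  bit 1 = 1: acc = O + (2, 4) = (2, 4)
  bit 2 = 0: acc unchanged = (2, 4)
  bit 3 = 1: acc = (2, 4) + (1, 9) = (0, 8)

10P = (0, 8)


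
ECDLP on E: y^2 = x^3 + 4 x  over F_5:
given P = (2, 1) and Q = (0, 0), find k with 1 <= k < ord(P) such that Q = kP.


Enumerate multiples of P until we hit Q = (0, 0):
  1P = (2, 1)
  2P = (0, 0)
Match found at i = 2.

k = 2


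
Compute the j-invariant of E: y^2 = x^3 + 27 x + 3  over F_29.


Delta = -16(4 a^3 + 27 b^2) mod 29 = 17
-1728 * (4 a)^3 = -1728 * (4*27)^3 mod 29 = 4
j = 4 * 17^(-1) mod 29 = 19

j = 19 (mod 29)


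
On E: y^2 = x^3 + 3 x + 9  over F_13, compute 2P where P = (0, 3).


Doubling: s = (3 x1^2 + a) / (2 y1)
s = (3*0^2 + 3) / (2*3) mod 13 = 7
x3 = s^2 - 2 x1 mod 13 = 7^2 - 2*0 = 10
y3 = s (x1 - x3) - y1 mod 13 = 7 * (0 - 10) - 3 = 5

2P = (10, 5)


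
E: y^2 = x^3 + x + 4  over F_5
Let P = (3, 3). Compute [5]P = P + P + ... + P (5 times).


k = 5 = 101_2 (binary, LSB first: 101)
Double-and-add from P = (3, 3):
  bit 0 = 1: acc = O + (3, 3) = (3, 3)
  bit 1 = 0: acc unchanged = (3, 3)
  bit 2 = 1: acc = (3, 3) + (3, 3) = (3, 2)

5P = (3, 2)


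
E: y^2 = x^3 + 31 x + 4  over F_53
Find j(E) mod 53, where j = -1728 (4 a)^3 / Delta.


Delta = -16(4 a^3 + 27 b^2) mod 53 = 29
-1728 * (4 a)^3 = -1728 * (4*31)^3 mod 53 = 42
j = 42 * 29^(-1) mod 53 = 38

j = 38 (mod 53)


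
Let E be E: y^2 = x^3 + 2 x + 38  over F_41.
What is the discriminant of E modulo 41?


4 a^3 + 27 b^2 = 4*2^3 + 27*38^2 = 32 + 38988 = 39020
Delta = -16 * (39020) = -624320
Delta mod 41 = 28

Delta = 28 (mod 41)


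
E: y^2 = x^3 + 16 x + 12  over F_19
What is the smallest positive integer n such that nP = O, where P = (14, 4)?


Compute successive multiples of P until we hit O:
  1P = (14, 4)
  2P = (15, 6)
  3P = (13, 17)
  4P = (9, 7)
  5P = (7, 7)
  6P = (4, 8)
  7P = (8, 5)
  8P = (6, 1)
  ... (continuing to 19P)
  19P = O

ord(P) = 19


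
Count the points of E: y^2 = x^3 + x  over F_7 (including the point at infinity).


For each x in F_7, count y with y^2 = x^3 + 1 x + 0 mod 7:
  x = 0: RHS = 0, y in [0]  -> 1 point(s)
  x = 1: RHS = 2, y in [3, 4]  -> 2 point(s)
  x = 3: RHS = 2, y in [3, 4]  -> 2 point(s)
  x = 5: RHS = 4, y in [2, 5]  -> 2 point(s)
Affine points: 7. Add the point at infinity: total = 8.

#E(F_7) = 8


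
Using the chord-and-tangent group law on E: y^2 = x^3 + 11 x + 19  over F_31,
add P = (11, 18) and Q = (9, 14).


P != Q, so use the chord formula.
s = (y2 - y1) / (x2 - x1) = (27) / (29) mod 31 = 2
x3 = s^2 - x1 - x2 mod 31 = 2^2 - 11 - 9 = 15
y3 = s (x1 - x3) - y1 mod 31 = 2 * (11 - 15) - 18 = 5

P + Q = (15, 5)


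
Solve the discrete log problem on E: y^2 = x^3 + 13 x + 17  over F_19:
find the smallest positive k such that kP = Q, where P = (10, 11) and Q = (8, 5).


Enumerate multiples of P until we hit Q = (8, 5):
  1P = (10, 11)
  2P = (8, 14)
  3P = (8, 5)
Match found at i = 3.

k = 3


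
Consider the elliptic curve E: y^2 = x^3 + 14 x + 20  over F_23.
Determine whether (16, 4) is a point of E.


Check whether y^2 = x^3 + 14 x + 20 (mod 23) for (x, y) = (16, 4).
LHS: y^2 = 4^2 mod 23 = 16
RHS: x^3 + 14 x + 20 = 16^3 + 14*16 + 20 mod 23 = 16
LHS = RHS

Yes, on the curve


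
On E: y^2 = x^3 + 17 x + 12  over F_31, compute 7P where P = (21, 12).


k = 7 = 111_2 (binary, LSB first: 111)
Double-and-add from P = (21, 12):
  bit 0 = 1: acc = O + (21, 12) = (21, 12)
  bit 1 = 1: acc = (21, 12) + (21, 19) = O
  bit 2 = 1: acc = O + (21, 12) = (21, 12)

7P = (21, 12)


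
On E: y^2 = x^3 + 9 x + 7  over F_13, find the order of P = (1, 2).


Compute successive multiples of P until we hit O:
  1P = (1, 2)
  2P = (7, 6)
  3P = (4, 9)
  4P = (12, 7)
  5P = (3, 3)
  6P = (6, 2)
  7P = (6, 11)
  8P = (3, 10)
  ... (continuing to 13P)
  13P = O

ord(P) = 13


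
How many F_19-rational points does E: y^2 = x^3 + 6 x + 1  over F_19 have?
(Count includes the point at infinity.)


For each x in F_19, count y with y^2 = x^3 + 6 x + 1 mod 19:
  x = 0: RHS = 1, y in [1, 18]  -> 2 point(s)
  x = 5: RHS = 4, y in [2, 17]  -> 2 point(s)
  x = 6: RHS = 6, y in [5, 14]  -> 2 point(s)
  x = 7: RHS = 6, y in [5, 14]  -> 2 point(s)
  x = 9: RHS = 5, y in [9, 10]  -> 2 point(s)
  x = 10: RHS = 16, y in [4, 15]  -> 2 point(s)
  x = 11: RHS = 11, y in [7, 12]  -> 2 point(s)
  x = 14: RHS = 17, y in [6, 13]  -> 2 point(s)
  x = 17: RHS = 0, y in [0]  -> 1 point(s)
Affine points: 17. Add the point at infinity: total = 18.

#E(F_19) = 18


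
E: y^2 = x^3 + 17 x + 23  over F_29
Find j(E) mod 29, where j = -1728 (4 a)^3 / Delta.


Delta = -16(4 a^3 + 27 b^2) mod 29 = 7
-1728 * (4 a)^3 = -1728 * (4*17)^3 mod 29 = 23
j = 23 * 7^(-1) mod 29 = 24

j = 24 (mod 29)


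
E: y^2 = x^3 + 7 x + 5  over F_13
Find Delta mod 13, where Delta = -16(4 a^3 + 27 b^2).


4 a^3 + 27 b^2 = 4*7^3 + 27*5^2 = 1372 + 675 = 2047
Delta = -16 * (2047) = -32752
Delta mod 13 = 8

Delta = 8 (mod 13)


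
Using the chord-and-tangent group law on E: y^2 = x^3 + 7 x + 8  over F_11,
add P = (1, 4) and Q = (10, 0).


P != Q, so use the chord formula.
s = (y2 - y1) / (x2 - x1) = (7) / (9) mod 11 = 2
x3 = s^2 - x1 - x2 mod 11 = 2^2 - 1 - 10 = 4
y3 = s (x1 - x3) - y1 mod 11 = 2 * (1 - 4) - 4 = 1

P + Q = (4, 1)


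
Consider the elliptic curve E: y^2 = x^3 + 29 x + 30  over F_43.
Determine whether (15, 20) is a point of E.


Check whether y^2 = x^3 + 29 x + 30 (mod 43) for (x, y) = (15, 20).
LHS: y^2 = 20^2 mod 43 = 13
RHS: x^3 + 29 x + 30 = 15^3 + 29*15 + 30 mod 43 = 13
LHS = RHS

Yes, on the curve


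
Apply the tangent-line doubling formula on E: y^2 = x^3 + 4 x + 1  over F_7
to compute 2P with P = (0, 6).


Doubling: s = (3 x1^2 + a) / (2 y1)
s = (3*0^2 + 4) / (2*6) mod 7 = 5
x3 = s^2 - 2 x1 mod 7 = 5^2 - 2*0 = 4
y3 = s (x1 - x3) - y1 mod 7 = 5 * (0 - 4) - 6 = 2

2P = (4, 2)


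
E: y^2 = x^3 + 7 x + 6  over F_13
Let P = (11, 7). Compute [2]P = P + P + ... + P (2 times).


k = 2 = 10_2 (binary, LSB first: 01)
Double-and-add from P = (11, 7):
  bit 0 = 0: acc unchanged = O
  bit 1 = 1: acc = O + (1, 1) = (1, 1)

2P = (1, 1)


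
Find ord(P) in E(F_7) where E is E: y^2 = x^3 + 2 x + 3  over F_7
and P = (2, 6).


Compute successive multiples of P until we hit O:
  1P = (2, 6)
  2P = (3, 1)
  3P = (6, 0)
  4P = (3, 6)
  5P = (2, 1)
  6P = O

ord(P) = 6


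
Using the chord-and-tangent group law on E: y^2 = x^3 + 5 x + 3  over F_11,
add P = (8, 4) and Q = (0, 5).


P != Q, so use the chord formula.
s = (y2 - y1) / (x2 - x1) = (1) / (3) mod 11 = 4
x3 = s^2 - x1 - x2 mod 11 = 4^2 - 8 - 0 = 8
y3 = s (x1 - x3) - y1 mod 11 = 4 * (8 - 8) - 4 = 7

P + Q = (8, 7)


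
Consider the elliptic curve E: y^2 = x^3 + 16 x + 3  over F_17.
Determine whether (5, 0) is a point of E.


Check whether y^2 = x^3 + 16 x + 3 (mod 17) for (x, y) = (5, 0).
LHS: y^2 = 0^2 mod 17 = 0
RHS: x^3 + 16 x + 3 = 5^3 + 16*5 + 3 mod 17 = 4
LHS != RHS

No, not on the curve


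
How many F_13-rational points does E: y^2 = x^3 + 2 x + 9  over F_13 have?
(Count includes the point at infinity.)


For each x in F_13, count y with y^2 = x^3 + 2 x + 9 mod 13:
  x = 0: RHS = 9, y in [3, 10]  -> 2 point(s)
  x = 1: RHS = 12, y in [5, 8]  -> 2 point(s)
  x = 3: RHS = 3, y in [4, 9]  -> 2 point(s)
  x = 4: RHS = 3, y in [4, 9]  -> 2 point(s)
  x = 5: RHS = 1, y in [1, 12]  -> 2 point(s)
  x = 6: RHS = 3, y in [4, 9]  -> 2 point(s)
  x = 8: RHS = 4, y in [2, 11]  -> 2 point(s)
  x = 11: RHS = 10, y in [6, 7]  -> 2 point(s)
Affine points: 16. Add the point at infinity: total = 17.

#E(F_13) = 17


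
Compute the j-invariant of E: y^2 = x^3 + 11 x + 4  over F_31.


Delta = -16(4 a^3 + 27 b^2) mod 31 = 5
-1728 * (4 a)^3 = -1728 * (4*11)^3 mod 31 = 30
j = 30 * 5^(-1) mod 31 = 6

j = 6 (mod 31)


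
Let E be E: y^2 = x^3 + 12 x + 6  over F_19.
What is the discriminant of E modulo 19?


4 a^3 + 27 b^2 = 4*12^3 + 27*6^2 = 6912 + 972 = 7884
Delta = -16 * (7884) = -126144
Delta mod 19 = 16

Delta = 16 (mod 19)


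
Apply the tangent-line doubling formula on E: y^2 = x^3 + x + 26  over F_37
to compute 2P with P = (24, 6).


Doubling: s = (3 x1^2 + a) / (2 y1)
s = (3*24^2 + 1) / (2*6) mod 37 = 30
x3 = s^2 - 2 x1 mod 37 = 30^2 - 2*24 = 1
y3 = s (x1 - x3) - y1 mod 37 = 30 * (24 - 1) - 6 = 18

2P = (1, 18)


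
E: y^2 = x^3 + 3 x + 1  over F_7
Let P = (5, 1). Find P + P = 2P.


Doubling: s = (3 x1^2 + a) / (2 y1)
s = (3*5^2 + 3) / (2*1) mod 7 = 4
x3 = s^2 - 2 x1 mod 7 = 4^2 - 2*5 = 6
y3 = s (x1 - x3) - y1 mod 7 = 4 * (5 - 6) - 1 = 2

2P = (6, 2)


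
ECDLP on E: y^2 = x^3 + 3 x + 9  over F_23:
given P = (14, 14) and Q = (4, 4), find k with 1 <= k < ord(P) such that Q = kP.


Enumerate multiples of P until we hit Q = (4, 4):
  1P = (14, 14)
  2P = (8, 19)
  3P = (10, 21)
  4P = (15, 5)
  5P = (6, 6)
  6P = (4, 19)
  7P = (11, 19)
  8P = (11, 4)
  9P = (4, 4)
Match found at i = 9.

k = 9


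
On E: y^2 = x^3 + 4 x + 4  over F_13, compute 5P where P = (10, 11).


k = 5 = 101_2 (binary, LSB first: 101)
Double-and-add from P = (10, 11):
  bit 0 = 1: acc = O + (10, 11) = (10, 11)
  bit 1 = 0: acc unchanged = (10, 11)
  bit 2 = 1: acc = (10, 11) + (10, 11) = (10, 2)

5P = (10, 2)


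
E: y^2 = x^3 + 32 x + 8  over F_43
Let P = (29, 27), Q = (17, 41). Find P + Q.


P != Q, so use the chord formula.
s = (y2 - y1) / (x2 - x1) = (14) / (31) mod 43 = 6
x3 = s^2 - x1 - x2 mod 43 = 6^2 - 29 - 17 = 33
y3 = s (x1 - x3) - y1 mod 43 = 6 * (29 - 33) - 27 = 35

P + Q = (33, 35)


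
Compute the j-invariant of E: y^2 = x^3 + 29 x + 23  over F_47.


Delta = -16(4 a^3 + 27 b^2) mod 47 = 7
-1728 * (4 a)^3 = -1728 * (4*29)^3 mod 47 = 4
j = 4 * 7^(-1) mod 47 = 14

j = 14 (mod 47)


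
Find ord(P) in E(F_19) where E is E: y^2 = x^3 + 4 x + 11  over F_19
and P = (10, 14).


Compute successive multiples of P until we hit O:
  1P = (10, 14)
  2P = (18, 5)
  3P = (8, 17)
  4P = (8, 2)
  5P = (18, 14)
  6P = (10, 5)
  7P = O

ord(P) = 7


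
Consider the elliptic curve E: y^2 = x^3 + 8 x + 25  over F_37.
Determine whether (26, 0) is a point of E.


Check whether y^2 = x^3 + 8 x + 25 (mod 37) for (x, y) = (26, 0).
LHS: y^2 = 0^2 mod 37 = 0
RHS: x^3 + 8 x + 25 = 26^3 + 8*26 + 25 mod 37 = 12
LHS != RHS

No, not on the curve


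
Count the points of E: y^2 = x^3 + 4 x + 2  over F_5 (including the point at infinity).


For each x in F_5, count y with y^2 = x^3 + 4 x + 2 mod 5:
  x = 3: RHS = 1, y in [1, 4]  -> 2 point(s)
Affine points: 2. Add the point at infinity: total = 3.

#E(F_5) = 3


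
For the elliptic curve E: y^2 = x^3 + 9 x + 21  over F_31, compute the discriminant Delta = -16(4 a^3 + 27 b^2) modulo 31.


4 a^3 + 27 b^2 = 4*9^3 + 27*21^2 = 2916 + 11907 = 14823
Delta = -16 * (14823) = -237168
Delta mod 31 = 13

Delta = 13 (mod 31)


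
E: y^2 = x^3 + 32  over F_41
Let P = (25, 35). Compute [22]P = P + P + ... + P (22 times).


k = 22 = 10110_2 (binary, LSB first: 01101)
Double-and-add from P = (25, 35):
  bit 0 = 0: acc unchanged = O
  bit 1 = 1: acc = O + (28, 34) = (28, 34)
  bit 2 = 1: acc = (28, 34) + (1, 22) = (37, 3)
  bit 3 = 0: acc unchanged = (37, 3)
  bit 4 = 1: acc = (37, 3) + (11, 25) = (9, 8)

22P = (9, 8)


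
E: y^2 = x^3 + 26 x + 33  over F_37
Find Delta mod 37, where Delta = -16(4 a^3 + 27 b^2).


4 a^3 + 27 b^2 = 4*26^3 + 27*33^2 = 70304 + 29403 = 99707
Delta = -16 * (99707) = -1595312
Delta mod 37 = 17

Delta = 17 (mod 37)


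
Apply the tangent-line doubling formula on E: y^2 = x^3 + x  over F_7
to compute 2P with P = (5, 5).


Doubling: s = (3 x1^2 + a) / (2 y1)
s = (3*5^2 + 1) / (2*5) mod 7 = 2
x3 = s^2 - 2 x1 mod 7 = 2^2 - 2*5 = 1
y3 = s (x1 - x3) - y1 mod 7 = 2 * (5 - 1) - 5 = 3

2P = (1, 3)


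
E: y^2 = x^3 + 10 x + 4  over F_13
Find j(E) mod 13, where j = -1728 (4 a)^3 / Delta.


Delta = -16(4 a^3 + 27 b^2) mod 13 = 3
-1728 * (4 a)^3 = -1728 * (4*10)^3 mod 13 = 1
j = 1 * 3^(-1) mod 13 = 9

j = 9 (mod 13)


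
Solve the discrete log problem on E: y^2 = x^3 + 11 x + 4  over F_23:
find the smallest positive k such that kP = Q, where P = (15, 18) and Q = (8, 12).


Enumerate multiples of P until we hit Q = (8, 12):
  1P = (15, 18)
  2P = (18, 13)
  3P = (3, 8)
  4P = (14, 2)
  5P = (20, 17)
  6P = (0, 2)
  7P = (12, 22)
  8P = (8, 11)
  9P = (1, 19)
  10P = (9, 21)
  11P = (5, 0)
  12P = (9, 2)
  13P = (1, 4)
  14P = (8, 12)
Match found at i = 14.

k = 14


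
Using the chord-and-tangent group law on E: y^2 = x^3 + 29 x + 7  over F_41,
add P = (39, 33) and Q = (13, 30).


P != Q, so use the chord formula.
s = (y2 - y1) / (x2 - x1) = (38) / (15) mod 41 = 8
x3 = s^2 - x1 - x2 mod 41 = 8^2 - 39 - 13 = 12
y3 = s (x1 - x3) - y1 mod 41 = 8 * (39 - 12) - 33 = 19

P + Q = (12, 19)


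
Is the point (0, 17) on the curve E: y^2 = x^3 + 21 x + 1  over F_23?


Check whether y^2 = x^3 + 21 x + 1 (mod 23) for (x, y) = (0, 17).
LHS: y^2 = 17^2 mod 23 = 13
RHS: x^3 + 21 x + 1 = 0^3 + 21*0 + 1 mod 23 = 1
LHS != RHS

No, not on the curve


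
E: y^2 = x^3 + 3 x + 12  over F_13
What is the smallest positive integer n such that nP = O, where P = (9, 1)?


Compute successive multiples of P until we hit O:
  1P = (9, 1)
  2P = (5, 10)
  3P = (0, 8)
  4P = (3, 3)
  5P = (4, 6)
  6P = (1, 4)
  7P = (7, 8)
  8P = (6, 8)
  ... (continuing to 18P)
  18P = O

ord(P) = 18


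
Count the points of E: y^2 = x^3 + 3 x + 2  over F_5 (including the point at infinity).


For each x in F_5, count y with y^2 = x^3 + 3 x + 2 mod 5:
  x = 1: RHS = 1, y in [1, 4]  -> 2 point(s)
  x = 2: RHS = 1, y in [1, 4]  -> 2 point(s)
Affine points: 4. Add the point at infinity: total = 5.

#E(F_5) = 5


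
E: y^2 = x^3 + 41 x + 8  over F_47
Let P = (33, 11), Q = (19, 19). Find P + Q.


P != Q, so use the chord formula.
s = (y2 - y1) / (x2 - x1) = (8) / (33) mod 47 = 33
x3 = s^2 - x1 - x2 mod 47 = 33^2 - 33 - 19 = 3
y3 = s (x1 - x3) - y1 mod 47 = 33 * (33 - 3) - 11 = 39

P + Q = (3, 39)


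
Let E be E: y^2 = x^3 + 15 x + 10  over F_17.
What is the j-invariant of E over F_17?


Delta = -16(4 a^3 + 27 b^2) mod 17 = 16
-1728 * (4 a)^3 = -1728 * (4*15)^3 mod 17 = 5
j = 5 * 16^(-1) mod 17 = 12

j = 12 (mod 17)


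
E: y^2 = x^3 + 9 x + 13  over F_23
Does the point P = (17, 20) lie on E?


Check whether y^2 = x^3 + 9 x + 13 (mod 23) for (x, y) = (17, 20).
LHS: y^2 = 20^2 mod 23 = 9
RHS: x^3 + 9 x + 13 = 17^3 + 9*17 + 13 mod 23 = 19
LHS != RHS

No, not on the curve


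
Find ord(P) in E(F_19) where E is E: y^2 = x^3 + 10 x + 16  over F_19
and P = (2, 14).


Compute successive multiples of P until we hit O:
  1P = (2, 14)
  2P = (13, 14)
  3P = (4, 5)
  4P = (0, 15)
  5P = (3, 15)
  6P = (15, 11)
  7P = (7, 12)
  8P = (17, 11)
  ... (continuing to 26P)
  26P = O

ord(P) = 26


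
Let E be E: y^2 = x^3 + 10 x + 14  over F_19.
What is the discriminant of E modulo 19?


4 a^3 + 27 b^2 = 4*10^3 + 27*14^2 = 4000 + 5292 = 9292
Delta = -16 * (9292) = -148672
Delta mod 19 = 3

Delta = 3 (mod 19)


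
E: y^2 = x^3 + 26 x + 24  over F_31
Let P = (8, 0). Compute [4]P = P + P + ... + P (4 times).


k = 4 = 100_2 (binary, LSB first: 001)
Double-and-add from P = (8, 0):
  bit 0 = 0: acc unchanged = O
  bit 1 = 0: acc unchanged = O
  bit 2 = 1: acc = O + O = O

4P = O


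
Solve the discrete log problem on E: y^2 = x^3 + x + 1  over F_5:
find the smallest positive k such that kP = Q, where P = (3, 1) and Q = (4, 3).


Enumerate multiples of P until we hit Q = (4, 3):
  1P = (3, 1)
  2P = (0, 1)
  3P = (2, 4)
  4P = (4, 2)
  5P = (4, 3)
Match found at i = 5.

k = 5


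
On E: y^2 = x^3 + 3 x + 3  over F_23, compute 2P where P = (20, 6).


Doubling: s = (3 x1^2 + a) / (2 y1)
s = (3*20^2 + 3) / (2*6) mod 23 = 14
x3 = s^2 - 2 x1 mod 23 = 14^2 - 2*20 = 18
y3 = s (x1 - x3) - y1 mod 23 = 14 * (20 - 18) - 6 = 22

2P = (18, 22)


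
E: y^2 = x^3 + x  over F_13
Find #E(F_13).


For each x in F_13, count y with y^2 = x^3 + 1 x + 0 mod 13:
  x = 0: RHS = 0, y in [0]  -> 1 point(s)
  x = 2: RHS = 10, y in [6, 7]  -> 2 point(s)
  x = 3: RHS = 4, y in [2, 11]  -> 2 point(s)
  x = 4: RHS = 3, y in [4, 9]  -> 2 point(s)
  x = 5: RHS = 0, y in [0]  -> 1 point(s)
  x = 6: RHS = 1, y in [1, 12]  -> 2 point(s)
  x = 7: RHS = 12, y in [5, 8]  -> 2 point(s)
  x = 8: RHS = 0, y in [0]  -> 1 point(s)
  x = 9: RHS = 10, y in [6, 7]  -> 2 point(s)
  x = 10: RHS = 9, y in [3, 10]  -> 2 point(s)
  x = 11: RHS = 3, y in [4, 9]  -> 2 point(s)
Affine points: 19. Add the point at infinity: total = 20.

#E(F_13) = 20


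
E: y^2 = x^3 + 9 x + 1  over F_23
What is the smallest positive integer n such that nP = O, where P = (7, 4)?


Compute successive multiples of P until we hit O:
  1P = (7, 4)
  2P = (4, 20)
  3P = (20, 4)
  4P = (19, 19)
  5P = (0, 22)
  6P = (9, 11)
  7P = (2, 2)
  8P = (16, 20)
  ... (continuing to 21P)
  21P = O

ord(P) = 21


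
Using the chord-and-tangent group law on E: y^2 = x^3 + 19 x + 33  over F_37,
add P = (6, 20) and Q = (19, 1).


P != Q, so use the chord formula.
s = (y2 - y1) / (x2 - x1) = (18) / (13) mod 37 = 27
x3 = s^2 - x1 - x2 mod 37 = 27^2 - 6 - 19 = 1
y3 = s (x1 - x3) - y1 mod 37 = 27 * (6 - 1) - 20 = 4

P + Q = (1, 4)


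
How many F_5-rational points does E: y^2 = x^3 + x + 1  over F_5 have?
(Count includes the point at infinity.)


For each x in F_5, count y with y^2 = x^3 + 1 x + 1 mod 5:
  x = 0: RHS = 1, y in [1, 4]  -> 2 point(s)
  x = 2: RHS = 1, y in [1, 4]  -> 2 point(s)
  x = 3: RHS = 1, y in [1, 4]  -> 2 point(s)
  x = 4: RHS = 4, y in [2, 3]  -> 2 point(s)
Affine points: 8. Add the point at infinity: total = 9.

#E(F_5) = 9


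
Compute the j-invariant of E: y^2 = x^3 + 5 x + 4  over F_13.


Delta = -16(4 a^3 + 27 b^2) mod 13 = 12
-1728 * (4 a)^3 = -1728 * (4*5)^3 mod 13 = 5
j = 5 * 12^(-1) mod 13 = 8

j = 8 (mod 13)


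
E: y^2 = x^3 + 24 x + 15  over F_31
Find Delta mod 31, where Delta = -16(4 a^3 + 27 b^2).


4 a^3 + 27 b^2 = 4*24^3 + 27*15^2 = 55296 + 6075 = 61371
Delta = -16 * (61371) = -981936
Delta mod 31 = 20

Delta = 20 (mod 31)


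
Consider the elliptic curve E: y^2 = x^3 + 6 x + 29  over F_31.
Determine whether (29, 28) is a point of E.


Check whether y^2 = x^3 + 6 x + 29 (mod 31) for (x, y) = (29, 28).
LHS: y^2 = 28^2 mod 31 = 9
RHS: x^3 + 6 x + 29 = 29^3 + 6*29 + 29 mod 31 = 9
LHS = RHS

Yes, on the curve


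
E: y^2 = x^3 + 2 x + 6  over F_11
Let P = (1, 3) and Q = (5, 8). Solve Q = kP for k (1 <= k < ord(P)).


Enumerate multiples of P until we hit Q = (5, 8):
  1P = (1, 3)
  2P = (10, 6)
  3P = (5, 3)
  4P = (5, 8)
Match found at i = 4.

k = 4


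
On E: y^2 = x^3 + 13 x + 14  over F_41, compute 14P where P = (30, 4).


k = 14 = 1110_2 (binary, LSB first: 0111)
Double-and-add from P = (30, 4):
  bit 0 = 0: acc unchanged = O
  bit 1 = 1: acc = O + (17, 33) = (17, 33)
  bit 2 = 1: acc = (17, 33) + (39, 29) = (24, 13)
  bit 3 = 1: acc = (24, 13) + (9, 32) = (24, 28)

14P = (24, 28)


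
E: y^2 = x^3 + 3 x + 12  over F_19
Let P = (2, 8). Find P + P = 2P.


Doubling: s = (3 x1^2 + a) / (2 y1)
s = (3*2^2 + 3) / (2*8) mod 19 = 14
x3 = s^2 - 2 x1 mod 19 = 14^2 - 2*2 = 2
y3 = s (x1 - x3) - y1 mod 19 = 14 * (2 - 2) - 8 = 11

2P = (2, 11)


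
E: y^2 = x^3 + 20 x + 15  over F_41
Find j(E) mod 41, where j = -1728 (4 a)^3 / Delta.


Delta = -16(4 a^3 + 27 b^2) mod 41 = 19
-1728 * (4 a)^3 = -1728 * (4*20)^3 mod 41 = 7
j = 7 * 19^(-1) mod 41 = 9

j = 9 (mod 41)


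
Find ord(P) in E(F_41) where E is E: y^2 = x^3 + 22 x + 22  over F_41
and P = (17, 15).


Compute successive multiples of P until we hit O:
  1P = (17, 15)
  2P = (25, 24)
  3P = (15, 18)
  4P = (1, 2)
  5P = (3, 22)
  6P = (11, 23)
  7P = (33, 20)
  8P = (14, 9)
  ... (continuing to 17P)
  17P = O

ord(P) = 17


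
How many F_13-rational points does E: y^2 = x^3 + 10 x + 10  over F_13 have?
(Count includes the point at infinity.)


For each x in F_13, count y with y^2 = x^3 + 10 x + 10 mod 13:
  x = 0: RHS = 10, y in [6, 7]  -> 2 point(s)
  x = 2: RHS = 12, y in [5, 8]  -> 2 point(s)
  x = 4: RHS = 10, y in [6, 7]  -> 2 point(s)
  x = 5: RHS = 3, y in [4, 9]  -> 2 point(s)
  x = 6: RHS = 0, y in [0]  -> 1 point(s)
  x = 8: RHS = 4, y in [2, 11]  -> 2 point(s)
  x = 9: RHS = 10, y in [6, 7]  -> 2 point(s)
  x = 12: RHS = 12, y in [5, 8]  -> 2 point(s)
Affine points: 15. Add the point at infinity: total = 16.

#E(F_13) = 16


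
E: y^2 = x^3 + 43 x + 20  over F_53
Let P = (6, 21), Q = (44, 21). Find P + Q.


P != Q, so use the chord formula.
s = (y2 - y1) / (x2 - x1) = (0) / (38) mod 53 = 0
x3 = s^2 - x1 - x2 mod 53 = 0^2 - 6 - 44 = 3
y3 = s (x1 - x3) - y1 mod 53 = 0 * (6 - 3) - 21 = 32

P + Q = (3, 32)


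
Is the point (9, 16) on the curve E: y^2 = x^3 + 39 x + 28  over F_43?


Check whether y^2 = x^3 + 39 x + 28 (mod 43) for (x, y) = (9, 16).
LHS: y^2 = 16^2 mod 43 = 41
RHS: x^3 + 39 x + 28 = 9^3 + 39*9 + 28 mod 43 = 33
LHS != RHS

No, not on the curve


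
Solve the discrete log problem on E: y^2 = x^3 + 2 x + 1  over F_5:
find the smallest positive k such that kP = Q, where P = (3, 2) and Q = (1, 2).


Enumerate multiples of P until we hit Q = (1, 2):
  1P = (3, 2)
  2P = (0, 1)
  3P = (1, 2)
Match found at i = 3.

k = 3


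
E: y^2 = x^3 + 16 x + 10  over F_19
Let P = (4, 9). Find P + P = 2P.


Doubling: s = (3 x1^2 + a) / (2 y1)
s = (3*4^2 + 16) / (2*9) mod 19 = 12
x3 = s^2 - 2 x1 mod 19 = 12^2 - 2*4 = 3
y3 = s (x1 - x3) - y1 mod 19 = 12 * (4 - 3) - 9 = 3

2P = (3, 3)


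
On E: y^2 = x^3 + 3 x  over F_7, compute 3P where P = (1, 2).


k = 3 = 11_2 (binary, LSB first: 11)
Double-and-add from P = (1, 2):
  bit 0 = 1: acc = O + (1, 2) = (1, 2)
  bit 1 = 1: acc = (1, 2) + (2, 0) = (1, 5)

3P = (1, 5)


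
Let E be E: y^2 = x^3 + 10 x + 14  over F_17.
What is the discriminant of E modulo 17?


4 a^3 + 27 b^2 = 4*10^3 + 27*14^2 = 4000 + 5292 = 9292
Delta = -16 * (9292) = -148672
Delta mod 17 = 10

Delta = 10 (mod 17)


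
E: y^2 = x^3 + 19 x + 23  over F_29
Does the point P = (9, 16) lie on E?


Check whether y^2 = x^3 + 19 x + 23 (mod 29) for (x, y) = (9, 16).
LHS: y^2 = 16^2 mod 29 = 24
RHS: x^3 + 19 x + 23 = 9^3 + 19*9 + 23 mod 29 = 24
LHS = RHS

Yes, on the curve


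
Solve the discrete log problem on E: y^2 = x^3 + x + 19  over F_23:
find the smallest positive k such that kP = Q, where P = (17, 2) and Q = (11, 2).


Enumerate multiples of P until we hit Q = (11, 2):
  1P = (17, 2)
  2P = (20, 14)
  3P = (2, 12)
  4P = (7, 22)
  5P = (3, 16)
  6P = (4, 8)
  7P = (18, 2)
  8P = (11, 21)
  9P = (21, 3)
  10P = (21, 20)
  11P = (11, 2)
Match found at i = 11.

k = 11


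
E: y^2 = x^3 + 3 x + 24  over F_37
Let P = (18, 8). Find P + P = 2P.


Doubling: s = (3 x1^2 + a) / (2 y1)
s = (3*18^2 + 3) / (2*8) mod 37 = 17
x3 = s^2 - 2 x1 mod 37 = 17^2 - 2*18 = 31
y3 = s (x1 - x3) - y1 mod 37 = 17 * (18 - 31) - 8 = 30

2P = (31, 30)


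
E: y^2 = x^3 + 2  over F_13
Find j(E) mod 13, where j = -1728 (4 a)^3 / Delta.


Delta = -16(4 a^3 + 27 b^2) mod 13 = 1
-1728 * (4 a)^3 = -1728 * (4*0)^3 mod 13 = 0
j = 0 * 1^(-1) mod 13 = 0

j = 0 (mod 13)


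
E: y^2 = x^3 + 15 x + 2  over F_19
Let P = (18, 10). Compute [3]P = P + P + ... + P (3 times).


k = 3 = 11_2 (binary, LSB first: 11)
Double-and-add from P = (18, 10):
  bit 0 = 1: acc = O + (18, 10) = (18, 10)
  bit 1 = 1: acc = (18, 10) + (3, 13) = (14, 12)

3P = (14, 12)


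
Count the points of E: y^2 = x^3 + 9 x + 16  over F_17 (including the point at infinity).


For each x in F_17, count y with y^2 = x^3 + 9 x + 16 mod 17:
  x = 0: RHS = 16, y in [4, 13]  -> 2 point(s)
  x = 1: RHS = 9, y in [3, 14]  -> 2 point(s)
  x = 2: RHS = 8, y in [5, 12]  -> 2 point(s)
  x = 3: RHS = 2, y in [6, 11]  -> 2 point(s)
  x = 5: RHS = 16, y in [4, 13]  -> 2 point(s)
  x = 10: RHS = 1, y in [1, 16]  -> 2 point(s)
  x = 11: RHS = 1, y in [1, 16]  -> 2 point(s)
  x = 12: RHS = 16, y in [4, 13]  -> 2 point(s)
  x = 13: RHS = 1, y in [1, 16]  -> 2 point(s)
  x = 14: RHS = 13, y in [8, 9]  -> 2 point(s)
Affine points: 20. Add the point at infinity: total = 21.

#E(F_17) = 21
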